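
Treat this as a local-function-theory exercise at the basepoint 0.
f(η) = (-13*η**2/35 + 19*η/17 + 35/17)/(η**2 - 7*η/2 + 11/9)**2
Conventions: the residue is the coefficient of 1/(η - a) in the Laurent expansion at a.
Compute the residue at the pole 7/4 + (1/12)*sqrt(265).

The residue is -(915252/41783875)*sqrt(265).

The factor η**2 - 7*η/2 + 11/9 splits as (η - a)(η - a') with a = 7/4 + (1/12)*sqrt(265), a' = 7/4 - (1/12)*sqrt(265). At the order-2 pole a set g(η) = (η - a)^2*f(η) = [-13*η**2/35 + 19*η/17 + 35/17] / (η - a')^2.
Order-2 pole: residue = g'(a); g'(7/4 + (1/12)*sqrt(265)) = -(915252/41783875)*sqrt(265), so the residue is -(915252/41783875)*sqrt(265).


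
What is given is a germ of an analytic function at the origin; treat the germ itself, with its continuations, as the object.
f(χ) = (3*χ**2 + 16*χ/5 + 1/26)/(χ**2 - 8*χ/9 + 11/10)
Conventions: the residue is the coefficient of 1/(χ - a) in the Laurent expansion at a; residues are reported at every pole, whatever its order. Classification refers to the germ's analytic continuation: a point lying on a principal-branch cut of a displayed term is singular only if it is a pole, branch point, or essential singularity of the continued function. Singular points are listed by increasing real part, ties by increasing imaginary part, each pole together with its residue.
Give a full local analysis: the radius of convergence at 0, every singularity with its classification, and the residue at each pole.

Denominator factor (χ**2 - 8*χ/9 + 11/10): discriminant -1462/405, complex-conjugate roots (4/9) + ((1/90)*sqrt(7310))*i and (4/9) - ((1/90)*sqrt(7310))*i; poles of order 1, moduli (1/10)*sqrt(110) and (1/10)*sqrt(110).
The radius of convergence is the smallest modulus among the singular points: (1/10)*sqrt(110).
The factor χ**2 - 8*χ/9 + 11/10 splits as (χ - a)(χ - a') with a = (4/9) - ((1/90)*sqrt(7310))*i, a' = (4/9) + ((1/90)*sqrt(7310))*i. At the order-1 pole a set g(χ) = (χ - a)*f(χ) = [3*χ**2 + 16*χ/5 + 1/26] / (χ - a').
Simple pole: residue = g(a) at a = (4/9) - ((1/90)*sqrt(7310))*i, which is (44/15) - ((574/142545)*sqrt(7310))*i.
The factor χ**2 - 8*χ/9 + 11/10 splits as (χ - a)(χ - a') with a = (4/9) + ((1/90)*sqrt(7310))*i, a' = (4/9) - ((1/90)*sqrt(7310))*i. At the order-1 pole a set g(χ) = (χ - a)*f(χ) = [3*χ**2 + 16*χ/5 + 1/26] / (χ - a').
Simple pole: residue = g(a) at a = (4/9) + ((1/90)*sqrt(7310))*i, which is (44/15) + ((574/142545)*sqrt(7310))*i.
List the singular points by increasing real part (a conjugate pair: the negative imaginary part first).

Radius of convergence at 0: (1/10)*sqrt(110).
At (4/9) - ((1/90)*sqrt(7310))*i: a pole of order 1; residue (44/15) - ((574/142545)*sqrt(7310))*i.
At (4/9) + ((1/90)*sqrt(7310))*i: a pole of order 1; residue (44/15) + ((574/142545)*sqrt(7310))*i.


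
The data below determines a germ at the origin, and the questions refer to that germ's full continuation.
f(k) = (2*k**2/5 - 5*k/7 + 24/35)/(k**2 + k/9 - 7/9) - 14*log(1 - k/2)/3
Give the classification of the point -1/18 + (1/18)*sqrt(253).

The point is a pole of order 1.

The denominator factor k**2 + k/9 - 7/9 vanishes at -1/18 + (1/18)*sqrt(253) and appears to the power 1; the numerator there equals 5891/5670 - (239/5670)*sqrt(253), nonzero, and no other factor vanishes.
The branch terms are analytic at this point.
Hence a pole whose order is the multiplicity, 1.


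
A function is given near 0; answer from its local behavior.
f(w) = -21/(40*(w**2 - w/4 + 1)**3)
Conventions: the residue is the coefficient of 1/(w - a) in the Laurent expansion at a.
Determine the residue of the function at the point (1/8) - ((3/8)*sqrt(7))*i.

The residue is -((256/6615)*sqrt(7))*i.

The factor w**2 - w/4 + 1 splits as (w - a)(w - a') with a = (1/8) - ((3/8)*sqrt(7))*i, a' = (1/8) + ((3/8)*sqrt(7))*i. At the order-3 pole a set g(w) = (w - a)^3*f(w) = [-21/40] / (w - a')^3.
Order-3 pole: residue = g''(a)/2; g''((1/8) - ((3/8)*sqrt(7))*i) = -((512/6615)*sqrt(7))*i, so the residue is -((256/6615)*sqrt(7))*i.


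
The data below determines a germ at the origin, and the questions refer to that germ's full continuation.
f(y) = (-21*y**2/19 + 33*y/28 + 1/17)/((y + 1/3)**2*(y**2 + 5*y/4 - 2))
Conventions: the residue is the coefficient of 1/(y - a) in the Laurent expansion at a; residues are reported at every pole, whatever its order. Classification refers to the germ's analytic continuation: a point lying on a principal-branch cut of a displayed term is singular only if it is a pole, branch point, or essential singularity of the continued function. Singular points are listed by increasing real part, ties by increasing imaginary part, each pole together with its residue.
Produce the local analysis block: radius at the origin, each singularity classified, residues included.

Denominator factor (y + 1/3)^2: pole of order 2 at -1/3, modulus 1/3.
Denominator factor (y**2 + 5*y/4 - 2): discriminant 153/16, real irrational roots -5/8 + (3/8)*sqrt(17) and -5/8 - (3/8)*sqrt(17); poles of order 1, moduli -5/8 + (3/8)*sqrt(17) and 5/8 + (3/8)*sqrt(17).
The radius of convergence is the smallest modulus among the singular points: 1/3.
The factor y**2 + 5*y/4 - 2 splits as (y - a)(y - a') with a = -5/8 - (3/8)*sqrt(17), a' = -5/8 + (3/8)*sqrt(17). At the order-1 pole a set g(y) = (y - a)*f(y) = [(-21*y**2/19 + 33*y/28 + 1/17)/(y + 1/3)**2] / (y - a').
Simple pole: residue = g(a) at a = -5/8 - (3/8)*sqrt(17), which is 6079698/15576029 + (22340634/264792493)*sqrt(17).
At the order-2 pole -1/3 set g(y) = (y - (-1/3))^2*f(y) = (-21*y**2/19 + 33*y/28 + 1/17)/(y**2 + 5*y/4 - 2).
Order-2 pole: residue = g'(a); g'(-1/3) = -12159396/15576029, so the residue is -12159396/15576029.
The factor y**2 + 5*y/4 - 2 splits as (y - a)(y - a') with a = -5/8 + (3/8)*sqrt(17), a' = -5/8 - (3/8)*sqrt(17). At the order-1 pole a set g(y) = (y - a)*f(y) = [(-21*y**2/19 + 33*y/28 + 1/17)/(y + 1/3)**2] / (y - a').
Simple pole: residue = g(a) at a = -5/8 + (3/8)*sqrt(17), which is 6079698/15576029 - (22340634/264792493)*sqrt(17).
List the singular points by increasing real part (a conjugate pair: the negative imaginary part first).

Radius of convergence at 0: 1/3.
At -5/8 - (3/8)*sqrt(17): a pole of order 1; residue 6079698/15576029 + (22340634/264792493)*sqrt(17).
At -1/3: a pole of order 2; residue -12159396/15576029.
At -5/8 + (3/8)*sqrt(17): a pole of order 1; residue 6079698/15576029 - (22340634/264792493)*sqrt(17).


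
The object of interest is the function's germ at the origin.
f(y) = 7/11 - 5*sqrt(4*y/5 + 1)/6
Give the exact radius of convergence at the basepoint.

The radius of convergence is 5/4.

Branch term (-5/6)*sqrt(1 - y/(-5/4)): its argument vanishes at y = -5/4, a square-root branch point, modulus 5/4.
The radius of convergence is the smallest modulus among the singular points: 5/4.


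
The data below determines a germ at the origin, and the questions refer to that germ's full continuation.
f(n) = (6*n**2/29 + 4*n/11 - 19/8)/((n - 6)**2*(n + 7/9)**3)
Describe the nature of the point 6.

The point is a pole of order 2.

The denominator factor n - 6 vanishes at 6 and appears to the power 2; the numerator there equals 18515/2552, nonzero, and no other factor vanishes.
Hence a pole whose order is the multiplicity, 2.


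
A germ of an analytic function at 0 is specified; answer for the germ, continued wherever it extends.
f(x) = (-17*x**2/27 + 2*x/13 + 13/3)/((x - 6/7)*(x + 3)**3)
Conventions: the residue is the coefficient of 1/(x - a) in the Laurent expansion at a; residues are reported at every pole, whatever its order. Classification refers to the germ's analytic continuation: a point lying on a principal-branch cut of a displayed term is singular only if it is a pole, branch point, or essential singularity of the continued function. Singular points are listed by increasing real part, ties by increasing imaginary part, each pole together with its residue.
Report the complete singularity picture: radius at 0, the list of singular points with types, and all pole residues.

Radius of convergence at 0: 6/7.
At -3: a pole of order 3; residue -53543/767637.
At 6/7: a pole of order 1; residue 53543/767637.

Denominator factor (x + 3)^3: pole of order 3 at -3, modulus 3.
Denominator factor (x - 6/7): pole of order 1 at 6/7, modulus 6/7.
The radius of convergence is the smallest modulus among the singular points: 6/7.
At the order-3 pole -3 set g(x) = (x - (-3))^3*f(x) = (-17*x**2/27 + 2*x/13 + 13/3)/(x - 6/7).
Order-3 pole: residue = g''(a)/2; g''(-3) = -107086/767637, so the residue is -53543/767637.
At the order-1 pole 6/7 set g(x) = (x - (6/7))*f(x) = (-17*x**2/27 + 2*x/13 + 13/3)/(x + 3)**3.
Simple pole: residue = g(a) at a = 6/7, which is 53543/767637.
List the singular points by increasing real part (a conjugate pair: the negative imaginary part first).


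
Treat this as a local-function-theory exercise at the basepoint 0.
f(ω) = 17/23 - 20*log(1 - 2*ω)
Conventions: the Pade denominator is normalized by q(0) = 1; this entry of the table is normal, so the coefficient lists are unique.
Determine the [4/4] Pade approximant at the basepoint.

Taylor coefficients needed (expand at 0): a_0 = 17/23, a_1 = 40, a_2 = 40, a_3 = 160/3, a_4 = 80, a_5 = 128, a_6 = 640/3, a_7 = 2560/7, a_8 = 640.
Write the denominator as Q(ω) = 1 + q1*ω + q2*ω^2 + q3*ω^3 + q4*ω^4. Requiring Q*f - P = O(ω^9) with deg P <= 4 kills the coefficients of ω^5..ω^8 in Q*f:
  ω^5: a_5 + q1*a_4 + q2*a_3 + q3*a_2 + q4*a_1 = 0, i.e. 128 + (80)*q1 + (160/3)*q2 + (40)*q3 + (40)*q4 = 0.
  ω^6: a_6 + q1*a_5 + q2*a_4 + q3*a_3 + q4*a_2 = 0, i.e. 640/3 + (128)*q1 + (80)*q2 + (160/3)*q3 + (40)*q4 = 0.
  ω^7: a_7 + q1*a_6 + q2*a_5 + q3*a_4 + q4*a_3 = 0, i.e. 2560/7 + (640/3)*q1 + (128)*q2 + (80)*q3 + (160/3)*q4 = 0.
  ω^8: a_8 + q1*a_7 + q2*a_6 + q3*a_5 + q4*a_4 = 0, i.e. 640 + (2560/7)*q1 + (640/3)*q2 + (128)*q3 + (80)*q4 = 0.
Solving this linear system: q1 = -4, q2 = 36/7, q3 = -16/7, q4 = 8/35.
The numerator is Q*f truncated at degree 4: P0 = a_0 = 17/23; P1 = a_1 + q1*a_0 = 852/23; P2 = a_2 + q1*a_1 + q2*a_0 = -18708/161; P3 = a_3 + q1*a_2 + q2*a_1 + q3*a_0 = 47024/483; P4 = a_4 + q1*a_3 + q2*a_2 + q3*a_1 + q4*a_0 = -45592/2415.

The Pade approximant has numerator coefficients [17/23, 852/23, -18708/161, 47024/483, -45592/2415]; denominator coefficients [1, -4, 36/7, -16/7, 8/35].


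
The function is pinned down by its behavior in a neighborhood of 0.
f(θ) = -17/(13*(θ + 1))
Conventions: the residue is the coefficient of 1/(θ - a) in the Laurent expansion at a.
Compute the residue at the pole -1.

At the order-1 pole -1 set g(θ) = (θ - (-1))*f(θ) = -17/13.
Simple pole: residue = g(a) at a = -1, which is -17/13.

The residue is -17/13.


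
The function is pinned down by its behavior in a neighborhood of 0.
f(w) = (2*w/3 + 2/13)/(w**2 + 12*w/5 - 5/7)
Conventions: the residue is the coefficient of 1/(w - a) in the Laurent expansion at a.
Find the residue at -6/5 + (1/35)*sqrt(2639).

The residue is 1/3 - (21/4901)*sqrt(2639).

The factor w**2 + 12*w/5 - 5/7 splits as (w - a)(w - a') with a = -6/5 + (1/35)*sqrt(2639), a' = -6/5 - (1/35)*sqrt(2639). At the order-1 pole a set g(w) = (w - a)*f(w) = [2*w/3 + 2/13] / (w - a').
Simple pole: residue = g(a) at a = -6/5 + (1/35)*sqrt(2639), which is 1/3 - (21/4901)*sqrt(2639).


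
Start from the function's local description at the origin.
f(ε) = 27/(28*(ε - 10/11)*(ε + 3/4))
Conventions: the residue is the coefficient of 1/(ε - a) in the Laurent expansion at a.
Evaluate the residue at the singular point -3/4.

The residue is -297/511.

At the order-1 pole -3/4 set g(ε) = (ε - (-3/4))*f(ε) = 27/(28*(ε - 10/11)).
Simple pole: residue = g(a) at a = -3/4, which is -297/511.


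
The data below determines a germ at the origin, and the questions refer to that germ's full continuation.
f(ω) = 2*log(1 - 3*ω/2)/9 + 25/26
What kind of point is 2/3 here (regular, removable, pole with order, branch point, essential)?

The term (2/9)*log(1 - ω/(2/3)) has argument 1 - 2/3/(2/3) = 0 at 2/3: a logarithmic (infinitely-sheeted) branch point; the remaining terms are analytic or single-valued there.

The point is a logarithmic branch point.


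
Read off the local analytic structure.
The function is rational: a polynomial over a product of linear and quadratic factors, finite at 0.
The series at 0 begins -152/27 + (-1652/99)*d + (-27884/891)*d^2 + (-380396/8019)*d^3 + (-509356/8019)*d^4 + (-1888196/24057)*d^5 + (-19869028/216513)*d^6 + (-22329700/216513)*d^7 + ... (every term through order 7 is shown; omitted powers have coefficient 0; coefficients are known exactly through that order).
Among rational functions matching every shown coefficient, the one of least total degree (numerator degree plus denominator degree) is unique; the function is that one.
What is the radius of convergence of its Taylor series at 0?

No rational of total degree below 5 reproduces all 8 coefficients; solving the [1/4] Pade equations on them gives f(d) = (15*d/22 - 19)/((d - 3/2)**3*(d - 1)), whose expansion matches every shown term.
Denominator factor (d - 1): pole of order 1 at 1, modulus 1.
Denominator factor (d - 3/2)^3: pole of order 3 at 3/2, modulus 3/2.
The radius of convergence is the smallest modulus among the singular points: 1.

The radius of convergence is 1.


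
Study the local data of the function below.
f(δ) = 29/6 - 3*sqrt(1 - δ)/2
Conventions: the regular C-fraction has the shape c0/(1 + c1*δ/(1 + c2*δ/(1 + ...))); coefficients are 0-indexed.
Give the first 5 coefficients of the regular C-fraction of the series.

Taylor coefficients (expand at 0): a_0 = 10/3, a_1 = 3/4, a_2 = 3/16, a_3 = 3/32, a_4 = 15/256.
c0 = a_0 = 10/3. Peel one level at a time: if S = 1 + c*δ/S' with S'(0) = 1, then c is the δ-coefficient of S and S' = c*δ/(S - 1).
S_1 = c0/f = 1 + (-9/40)*δ + (-9/1600)*δ^2 + ...; c1 = -9/40.
S_2 = c1*δ/(S_1 - 1) = 1 + (-1/40)*δ + (-1/16)*δ^2 + ...; c2 = -1/40.
S_3 = c2*δ/(S_2 - 1) = 1 + (-5/2)*δ + (5)*δ^2 + ...; c3 = -5/2.
S_4 = c3*δ/(S_3 - 1) = 1 + (2)*δ + ...; c4 = 2.

The regular C-fraction coefficients are [10/3, -9/40, -1/40, -5/2, 2].


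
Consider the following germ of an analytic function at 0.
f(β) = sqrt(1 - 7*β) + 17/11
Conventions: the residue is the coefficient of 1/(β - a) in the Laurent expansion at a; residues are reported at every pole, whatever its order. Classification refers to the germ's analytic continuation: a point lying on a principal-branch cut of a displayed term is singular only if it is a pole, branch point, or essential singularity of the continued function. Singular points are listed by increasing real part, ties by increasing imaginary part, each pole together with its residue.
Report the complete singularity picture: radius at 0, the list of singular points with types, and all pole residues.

Branch term (1)*sqrt(1 - β/(1/7)): its argument vanishes at β = 1/7, a square-root branch point, modulus 1/7.
The radius of convergence is the smallest modulus among the singular points: 1/7.

Radius of convergence at 0: 1/7.
At 1/7: an algebraic (square-root) branch point.


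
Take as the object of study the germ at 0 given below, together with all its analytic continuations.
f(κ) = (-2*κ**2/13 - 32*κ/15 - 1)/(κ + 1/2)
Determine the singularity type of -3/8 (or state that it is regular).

Denominator factors: κ + 1/2 = 1/8 at κ = -3/8 — none vanishes.
So the germ continues analytically to -3/8.

The point is a regular point.


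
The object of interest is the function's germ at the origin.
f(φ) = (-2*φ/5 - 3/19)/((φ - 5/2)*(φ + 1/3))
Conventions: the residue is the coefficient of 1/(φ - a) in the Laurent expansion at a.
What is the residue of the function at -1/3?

At the order-1 pole -1/3 set g(φ) = (φ - (-1/3))*f(φ) = (-2*φ/5 - 3/19)/(φ - 5/2).
Simple pole: residue = g(a) at a = -1/3, which is 14/1615.

The residue is 14/1615.


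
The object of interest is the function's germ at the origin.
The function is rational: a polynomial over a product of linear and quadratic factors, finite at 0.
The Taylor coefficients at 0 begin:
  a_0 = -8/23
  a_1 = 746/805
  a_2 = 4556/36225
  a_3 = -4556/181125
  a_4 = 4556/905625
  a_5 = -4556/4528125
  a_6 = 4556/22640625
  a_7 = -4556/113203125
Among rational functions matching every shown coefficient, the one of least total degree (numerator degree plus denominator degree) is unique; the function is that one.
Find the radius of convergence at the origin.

The radius of convergence is 5.

No rational of total degree below 3 reproduces all 8 coefficients; solving the [2/1] Pade equations on them gives f(γ) = (14*γ**2/9 + 30*γ/7 - 40/23)/(γ + 5), whose expansion matches every shown term.
Denominator factor (γ + 5): pole of order 1 at -5, modulus 5.
The radius of convergence is the smallest modulus among the singular points: 5.


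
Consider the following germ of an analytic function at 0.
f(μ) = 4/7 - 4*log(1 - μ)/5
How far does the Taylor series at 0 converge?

The radius of convergence is 1.

Branch term (-4/5)*log(1 - μ/(1)): its argument vanishes at μ = 1, a logarithmic branch point, modulus 1.
The radius of convergence is the smallest modulus among the singular points: 1.


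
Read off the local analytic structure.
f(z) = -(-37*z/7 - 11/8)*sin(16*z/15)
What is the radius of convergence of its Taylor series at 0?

The radius of convergence is infinite.

The factor -sin(16*z/15) is entire and contributes no finite singular point.
The polynomial part has no poles.
No finite singular points: the Taylor series at 0 converges everywhere.


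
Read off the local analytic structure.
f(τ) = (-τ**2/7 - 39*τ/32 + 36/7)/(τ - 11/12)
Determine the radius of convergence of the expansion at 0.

Denominator factor (τ - 11/12): pole of order 1 at 11/12, modulus 11/12.
The radius of convergence is the smallest modulus among the singular points: 11/12.

The radius of convergence is 11/12.


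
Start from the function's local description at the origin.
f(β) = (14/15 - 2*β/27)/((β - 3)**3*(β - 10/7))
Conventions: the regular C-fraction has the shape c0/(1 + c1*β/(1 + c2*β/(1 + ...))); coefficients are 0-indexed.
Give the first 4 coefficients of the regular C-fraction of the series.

The regular C-fraction coefficients are [49/2025, -1021/630, 35908/64323, -12419757/36662068].

Taylor coefficients (expand at 0): a_0 = 49/2025, a_1 = 7147/182250, a_2 = 75929/1822500, a_3 = 671503/18225000.
c0 = a_0 = 49/2025. Peel one level at a time: if S = 1 + c*β/S' with S'(0) = 1, then c is the β-coefficient of S and S' = c*β/(S - 1).
S_1 = c0/f = 1 + (-1021/630)*β + (17954/19845)*β^2 + ...; c1 = -1021/630.
S_2 = c1*β/(S_1 - 1) = 1 + (35908/64323)*β + (197139/1042441)*β^2 + ...; c2 = 35908/64323.
S_3 = c2*β/(S_2 - 1) = 1 + (-12419757/36662068)*β + ...; c3 = -12419757/36662068.


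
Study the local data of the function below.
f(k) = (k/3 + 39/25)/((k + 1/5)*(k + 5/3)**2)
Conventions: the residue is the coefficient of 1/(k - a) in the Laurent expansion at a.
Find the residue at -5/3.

The residue is -84/121.

At the order-2 pole -5/3 set g(k) = (k - (-5/3))^2*f(k) = (k/3 + 39/25)/(k + 1/5).
Order-2 pole: residue = g'(a); g'(-5/3) = -84/121, so the residue is -84/121.


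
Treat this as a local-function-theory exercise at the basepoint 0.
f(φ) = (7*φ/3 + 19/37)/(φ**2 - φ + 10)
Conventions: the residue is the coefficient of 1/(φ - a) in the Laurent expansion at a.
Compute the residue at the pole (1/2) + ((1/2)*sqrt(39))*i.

The residue is (7/6) - ((373/8658)*sqrt(39))*i.

The factor φ**2 - φ + 10 splits as (φ - a)(φ - a') with a = (1/2) + ((1/2)*sqrt(39))*i, a' = (1/2) - ((1/2)*sqrt(39))*i. At the order-1 pole a set g(φ) = (φ - a)*f(φ) = [7*φ/3 + 19/37] / (φ - a').
Simple pole: residue = g(a) at a = (1/2) + ((1/2)*sqrt(39))*i, which is (7/6) - ((373/8658)*sqrt(39))*i.


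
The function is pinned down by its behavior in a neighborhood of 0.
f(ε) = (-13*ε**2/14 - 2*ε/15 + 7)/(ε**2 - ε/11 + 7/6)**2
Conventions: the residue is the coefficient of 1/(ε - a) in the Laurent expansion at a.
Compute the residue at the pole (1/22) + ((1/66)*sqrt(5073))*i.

The residue is -((472021/28594810)*sqrt(5073))*i.

The factor ε**2 - ε/11 + 7/6 splits as (ε - a)(ε - a') with a = (1/22) + ((1/66)*sqrt(5073))*i, a' = (1/22) - ((1/66)*sqrt(5073))*i. At the order-2 pole a set g(ε) = (ε - a)^2*f(ε) = [-13*ε**2/14 - 2*ε/15 + 7] / (ε - a')^2.
Order-2 pole: residue = g'(a); g'((1/22) + ((1/66)*sqrt(5073))*i) = -((472021/28594810)*sqrt(5073))*i, so the residue is -((472021/28594810)*sqrt(5073))*i.


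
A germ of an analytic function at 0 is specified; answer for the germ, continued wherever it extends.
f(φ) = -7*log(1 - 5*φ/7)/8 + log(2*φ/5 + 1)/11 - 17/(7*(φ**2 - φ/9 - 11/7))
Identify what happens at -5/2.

The term (1/11)*log(1 - φ/(-5/2)) has argument 1 - -5/2/(-5/2) = 0 at -5/2: a logarithmic (infinitely-sheeted) branch point; the remaining terms are analytic or single-valued there.

The point is a logarithmic branch point.


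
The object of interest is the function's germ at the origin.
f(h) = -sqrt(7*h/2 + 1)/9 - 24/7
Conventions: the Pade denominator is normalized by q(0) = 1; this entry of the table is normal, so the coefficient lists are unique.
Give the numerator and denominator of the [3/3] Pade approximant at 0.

The Pade approximant has numerator coefficients [-223/63, -1129/72, -4879/288, -12985/4608]; denominator coefficients [1, 35/8, 147/32, 343/512].

Taylor coefficients needed (expand at 0): a_0 = -223/63, a_1 = -7/36, a_2 = 49/288, a_3 = -343/1152, a_4 = 12005/18432, a_5 = -117649/73728, a_6 = 823543/196608.
Write the denominator as Q(h) = 1 + q1*h + q2*h^2 + q3*h^3. Requiring Q*f - P = O(h^7) with deg P <= 3 kills the coefficients of h^4..h^6 in Q*f:
  h^4: a_4 + q1*a_3 + q2*a_2 + q3*a_1 = 0, i.e. 12005/18432 + (-343/1152)*q1 + (49/288)*q2 + (-7/36)*q3 = 0.
  h^5: a_5 + q1*a_4 + q2*a_3 + q3*a_2 = 0, i.e. -117649/73728 + (12005/18432)*q1 + (-343/1152)*q2 + (49/288)*q3 = 0.
  h^6: a_6 + q1*a_5 + q2*a_4 + q3*a_3 = 0, i.e. 823543/196608 + (-117649/73728)*q1 + (12005/18432)*q2 + (-343/1152)*q3 = 0.
Solving this linear system: q1 = 35/8, q2 = 147/32, q3 = 343/512.
The numerator is Q*f truncated at degree 3: P0 = a_0 = -223/63; P1 = a_1 + q1*a_0 = -1129/72; P2 = a_2 + q1*a_1 + q2*a_0 = -4879/288; P3 = a_3 + q1*a_2 + q2*a_1 + q3*a_0 = -12985/4608.


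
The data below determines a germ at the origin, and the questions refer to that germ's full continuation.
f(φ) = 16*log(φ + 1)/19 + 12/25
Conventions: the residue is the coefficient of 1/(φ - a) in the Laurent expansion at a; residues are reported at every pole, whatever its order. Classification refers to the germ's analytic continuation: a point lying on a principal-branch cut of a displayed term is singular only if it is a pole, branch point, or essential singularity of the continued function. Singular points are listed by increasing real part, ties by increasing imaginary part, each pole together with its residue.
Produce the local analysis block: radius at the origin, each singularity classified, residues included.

Branch term (16/19)*log(1 - φ/(-1)): its argument vanishes at φ = -1, a logarithmic branch point, modulus 1.
The radius of convergence is the smallest modulus among the singular points: 1.

Radius of convergence at 0: 1.
At -1: a logarithmic branch point.


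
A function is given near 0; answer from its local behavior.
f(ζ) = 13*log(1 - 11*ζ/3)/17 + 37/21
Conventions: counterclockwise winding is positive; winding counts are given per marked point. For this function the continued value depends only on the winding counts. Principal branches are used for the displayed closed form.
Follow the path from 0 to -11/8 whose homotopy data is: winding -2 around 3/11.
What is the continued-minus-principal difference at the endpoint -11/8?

Continued minus principal equals -(52/17)*pi*i.

The rational part is single-valued and drops out of the difference; each branch term changes only by its own monodromy.
(13/17)*log(1 - ζ/(3/11)): each positive loop around 3/11 adds 2*pi*i to the log, so winding -2 contributes (13/17)*(-2)*2*pi*i = -(52/17)*pi*i.
Summing the contributions at ζ = -11/8 gives -(52/17)*pi*i.


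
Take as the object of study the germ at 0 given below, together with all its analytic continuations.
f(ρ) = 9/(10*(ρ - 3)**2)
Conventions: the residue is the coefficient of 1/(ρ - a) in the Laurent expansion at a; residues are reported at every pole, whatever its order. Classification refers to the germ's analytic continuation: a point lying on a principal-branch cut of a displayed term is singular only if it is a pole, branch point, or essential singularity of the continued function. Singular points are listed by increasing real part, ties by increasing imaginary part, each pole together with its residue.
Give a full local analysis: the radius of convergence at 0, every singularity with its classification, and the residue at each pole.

Radius of convergence at 0: 3.
At 3: a pole of order 2; residue 0.

Denominator factor (ρ - 3)^2: pole of order 2 at 3, modulus 3.
The radius of convergence is the smallest modulus among the singular points: 3.
At the order-2 pole 3 set g(ρ) = (ρ - (3))^2*f(ρ) = 9/10.
Order-2 pole: residue = g'(a); g'(3) = 0, so the residue is 0.


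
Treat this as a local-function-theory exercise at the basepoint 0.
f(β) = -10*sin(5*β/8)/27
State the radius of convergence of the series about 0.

The factor sin(5*β/8) is entire and contributes no finite singular point.
The polynomial part has no poles.
No finite singular points: the Taylor series at 0 converges everywhere.

The radius of convergence is infinite.


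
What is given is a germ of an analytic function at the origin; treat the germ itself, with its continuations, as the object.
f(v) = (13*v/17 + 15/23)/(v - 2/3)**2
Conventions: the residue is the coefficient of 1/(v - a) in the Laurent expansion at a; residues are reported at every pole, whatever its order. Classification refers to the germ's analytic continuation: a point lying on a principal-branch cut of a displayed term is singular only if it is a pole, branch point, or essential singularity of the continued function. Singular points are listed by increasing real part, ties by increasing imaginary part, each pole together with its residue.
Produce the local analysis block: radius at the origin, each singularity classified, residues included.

Denominator factor (v - 2/3)^2: pole of order 2 at 2/3, modulus 2/3.
The radius of convergence is the smallest modulus among the singular points: 2/3.
At the order-2 pole 2/3 set g(v) = (v - (2/3))^2*f(v) = 13*v/17 + 15/23.
Order-2 pole: residue = g'(a); g'(2/3) = 13/17, so the residue is 13/17.

Radius of convergence at 0: 2/3.
At 2/3: a pole of order 2; residue 13/17.


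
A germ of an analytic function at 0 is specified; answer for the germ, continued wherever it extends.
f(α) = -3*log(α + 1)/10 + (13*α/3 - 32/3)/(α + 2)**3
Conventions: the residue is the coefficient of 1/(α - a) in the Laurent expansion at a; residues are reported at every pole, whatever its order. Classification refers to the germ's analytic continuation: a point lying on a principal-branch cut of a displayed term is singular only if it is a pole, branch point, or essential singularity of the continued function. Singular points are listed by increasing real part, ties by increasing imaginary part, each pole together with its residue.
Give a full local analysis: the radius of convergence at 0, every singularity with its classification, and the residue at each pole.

Denominator factor (α + 2)^3: pole of order 3 at -2, modulus 2.
Branch term (-3/10)*log(1 - α/(-1)): its argument vanishes at α = -1, a logarithmic branch point, modulus 1.
The radius of convergence is the smallest modulus among the singular points: 1.
The branch term is analytic at -2 and contributes nothing to the residue; only the rational part matters.
At the order-3 pole -2 set g(α) = (α - (-2))^3*(rational part) = 13*α/3 - 32/3.
Order-3 pole: residue = g''(a)/2; g''(-2) = 0, so the residue is 0.
List the singular points by increasing real part (a conjugate pair: the negative imaginary part first).

Radius of convergence at 0: 1.
At -2: a pole of order 3; residue 0.
At -1: a logarithmic branch point.


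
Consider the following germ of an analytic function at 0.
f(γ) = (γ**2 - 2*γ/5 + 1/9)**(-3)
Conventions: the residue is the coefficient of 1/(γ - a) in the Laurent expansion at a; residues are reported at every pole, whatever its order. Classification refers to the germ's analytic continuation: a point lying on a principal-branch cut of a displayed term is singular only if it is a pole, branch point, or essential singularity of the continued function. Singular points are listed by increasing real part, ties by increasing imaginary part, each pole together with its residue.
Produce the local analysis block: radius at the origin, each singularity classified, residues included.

Denominator factor (γ**2 - 2*γ/5 + 1/9)^3: discriminant -64/225, complex-conjugate roots (1/5) + (4/15)*i and (1/5) - (4/15)*i; poles of order 3, moduli 1/3 and 1/3.
The radius of convergence is the smallest modulus among the singular points: 1/3.
The factor γ**2 - 2*γ/5 + 1/9 splits as (γ - a)(γ - a') with a = (1/5) - (4/15)*i, a' = (1/5) + (4/15)*i. At the order-3 pole a set g(γ) = (γ - a)^3*f(γ) = [1] / (γ - a')^3.
Order-3 pole: residue = g''(a)/2; g''((1/5) - (4/15)*i) = (2278125/8192)*i, so the residue is (2278125/16384)*i.
The factor γ**2 - 2*γ/5 + 1/9 splits as (γ - a)(γ - a') with a = (1/5) + (4/15)*i, a' = (1/5) - (4/15)*i. At the order-3 pole a set g(γ) = (γ - a)^3*f(γ) = [1] / (γ - a')^3.
Order-3 pole: residue = g''(a)/2; g''((1/5) + (4/15)*i) = -(2278125/8192)*i, so the residue is -(2278125/16384)*i.
List the singular points by increasing real part (a conjugate pair: the negative imaginary part first).

Radius of convergence at 0: 1/3.
At (1/5) - (4/15)*i: a pole of order 3; residue (2278125/16384)*i.
At (1/5) + (4/15)*i: a pole of order 3; residue -(2278125/16384)*i.


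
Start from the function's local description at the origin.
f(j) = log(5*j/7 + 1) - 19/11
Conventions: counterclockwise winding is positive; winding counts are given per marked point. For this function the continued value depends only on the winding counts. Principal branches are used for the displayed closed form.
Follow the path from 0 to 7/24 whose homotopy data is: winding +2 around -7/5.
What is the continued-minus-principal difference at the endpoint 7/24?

The rational part is single-valued and drops out of the difference; each branch term changes only by its own monodromy.
(1)*log(1 - j/(-7/5)): each positive loop around -7/5 adds 2*pi*i to the log, so winding +2 contributes (1)*(2)*2*pi*i = (4)*pi*i.
Summing the contributions at j = 7/24 gives (4)*pi*i.

Continued minus principal equals (4)*pi*i.


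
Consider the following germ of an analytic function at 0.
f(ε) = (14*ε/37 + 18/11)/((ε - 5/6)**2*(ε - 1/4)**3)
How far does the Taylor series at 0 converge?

The radius of convergence is 1/4.

Denominator factor (ε - 5/6)^2: pole of order 2 at 5/6, modulus 5/6.
Denominator factor (ε - 1/4)^3: pole of order 3 at 1/4, modulus 1/4.
The radius of convergence is the smallest modulus among the singular points: 1/4.


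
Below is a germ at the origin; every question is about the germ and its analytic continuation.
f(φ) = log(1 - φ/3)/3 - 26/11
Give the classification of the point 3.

The term (1/3)*log(1 - φ/(3)) has argument 1 - 3/(3) = 0 at 3: a logarithmic (infinitely-sheeted) branch point; the remaining terms are analytic or single-valued there.

The point is a logarithmic branch point.


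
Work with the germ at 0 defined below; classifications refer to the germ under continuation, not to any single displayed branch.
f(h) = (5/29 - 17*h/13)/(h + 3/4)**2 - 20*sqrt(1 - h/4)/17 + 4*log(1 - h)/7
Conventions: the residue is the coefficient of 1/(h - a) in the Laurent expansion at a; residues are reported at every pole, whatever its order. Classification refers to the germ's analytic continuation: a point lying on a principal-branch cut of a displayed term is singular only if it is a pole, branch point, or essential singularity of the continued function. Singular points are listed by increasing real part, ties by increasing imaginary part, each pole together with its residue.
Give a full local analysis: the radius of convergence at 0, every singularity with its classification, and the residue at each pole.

Denominator factor (h + 3/4)^2: pole of order 2 at -3/4, modulus 3/4.
Branch term (4/7)*log(1 - h/(1)): its argument vanishes at h = 1, a logarithmic branch point, modulus 1.
Branch term (-20/17)*sqrt(1 - h/(4)): its argument vanishes at h = 4, a square-root branch point, modulus 4.
The radius of convergence is the smallest modulus among the singular points: 3/4.
The branch terms are analytic at -3/4 and contribute nothing to the residue; only the rational part matters.
At the order-2 pole -3/4 set g(h) = (h - (-3/4))^2*(rational part) = 5/29 - 17*h/13.
Order-2 pole: residue = g'(a); g'(-3/4) = -17/13, so the residue is -17/13.
List the singular points by increasing real part (a conjugate pair: the negative imaginary part first).

Radius of convergence at 0: 3/4.
At -3/4: a pole of order 2; residue -17/13.
At 1: a logarithmic branch point.
At 4: an algebraic (square-root) branch point.


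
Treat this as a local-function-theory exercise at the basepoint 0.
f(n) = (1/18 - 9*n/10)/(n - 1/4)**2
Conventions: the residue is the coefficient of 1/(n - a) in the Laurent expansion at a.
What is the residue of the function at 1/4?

At the order-2 pole 1/4 set g(n) = (n - (1/4))^2*f(n) = 1/18 - 9*n/10.
Order-2 pole: residue = g'(a); g'(1/4) = -9/10, so the residue is -9/10.

The residue is -9/10.


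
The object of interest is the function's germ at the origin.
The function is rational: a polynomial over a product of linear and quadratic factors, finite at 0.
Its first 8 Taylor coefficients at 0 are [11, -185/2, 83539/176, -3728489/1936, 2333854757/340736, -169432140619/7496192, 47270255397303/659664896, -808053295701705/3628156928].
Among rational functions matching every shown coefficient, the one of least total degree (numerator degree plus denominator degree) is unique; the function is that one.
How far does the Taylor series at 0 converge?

No rational of total degree below 4 reproduces all 8 coefficients; solving the [0/4] Pade equations on them gives f(ρ) = 4/(11*(ρ + 4/11)**2*(ρ**2 + 8*ρ/11 + 1/4)), whose expansion matches every shown term.
Denominator factor (ρ**2 + 8*ρ/11 + 1/4): discriminant -57/121, complex-conjugate roots (-4/11) + ((1/22)*sqrt(57))*i and (-4/11) - ((1/22)*sqrt(57))*i; poles of order 1, moduli 1/2 and 1/2.
Denominator factor (ρ + 4/11)^2: pole of order 2 at -4/11, modulus 4/11.
The radius of convergence is the smallest modulus among the singular points: 4/11.

The radius of convergence is 4/11.


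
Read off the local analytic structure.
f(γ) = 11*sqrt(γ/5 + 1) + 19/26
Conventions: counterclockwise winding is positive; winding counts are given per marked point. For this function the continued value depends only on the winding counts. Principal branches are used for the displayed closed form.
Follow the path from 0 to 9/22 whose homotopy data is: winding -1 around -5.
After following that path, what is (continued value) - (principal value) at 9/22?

Continued minus principal equals -(1/5)*sqrt(13090).

The rational part is single-valued and drops out of the difference; each branch term changes only by its own monodromy.
(11)*sqrt(1 - γ/(-5)): winding -1 is odd, the square root flips sign, contributing -2*(11)*sqrt(1 - (9/22)/(-5)) = -2*(11)*sqrt(119/110) = -(1/5)*sqrt(13090).
Summing the contributions at γ = 9/22 gives -(1/5)*sqrt(13090).


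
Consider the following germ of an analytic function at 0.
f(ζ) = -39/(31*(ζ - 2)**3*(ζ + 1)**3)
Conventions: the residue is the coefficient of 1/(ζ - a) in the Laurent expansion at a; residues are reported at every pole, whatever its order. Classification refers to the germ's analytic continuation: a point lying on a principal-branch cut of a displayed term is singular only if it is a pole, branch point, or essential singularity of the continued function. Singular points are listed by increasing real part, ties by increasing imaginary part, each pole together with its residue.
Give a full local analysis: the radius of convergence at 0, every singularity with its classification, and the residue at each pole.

Denominator factor (ζ - 2)^3: pole of order 3 at 2, modulus 2.
Denominator factor (ζ + 1)^3: pole of order 3 at -1, modulus 1.
The radius of convergence is the smallest modulus among the singular points: 1.
At the order-3 pole -1 set g(ζ) = (ζ - (-1))^3*f(ζ) = -39/(31*(ζ - 2)**3).
Order-3 pole: residue = g''(a)/2; g''(-1) = 52/837, so the residue is 26/837.
At the order-3 pole 2 set g(ζ) = (ζ - (2))^3*f(ζ) = -39/(31*(ζ + 1)**3).
Order-3 pole: residue = g''(a)/2; g''(2) = -52/837, so the residue is -26/837.
List the singular points by increasing real part (a conjugate pair: the negative imaginary part first).

Radius of convergence at 0: 1.
At -1: a pole of order 3; residue 26/837.
At 2: a pole of order 3; residue -26/837.


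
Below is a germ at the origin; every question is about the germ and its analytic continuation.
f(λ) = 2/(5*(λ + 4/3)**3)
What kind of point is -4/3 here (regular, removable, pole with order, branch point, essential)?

The denominator factor λ + 4/3 vanishes at -4/3 and appears to the power 3; the numerator there equals 2/5, nonzero, and no other factor vanishes.
Hence a pole whose order is the multiplicity, 3.

The point is a pole of order 3.


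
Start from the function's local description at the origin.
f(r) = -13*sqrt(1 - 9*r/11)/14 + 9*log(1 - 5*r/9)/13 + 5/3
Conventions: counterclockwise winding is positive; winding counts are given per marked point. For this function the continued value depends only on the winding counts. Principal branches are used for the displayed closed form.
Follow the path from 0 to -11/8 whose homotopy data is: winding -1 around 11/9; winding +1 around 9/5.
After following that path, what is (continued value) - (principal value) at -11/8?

Continued minus principal equals ((13/28)*sqrt(34)) + ((18/13)*pi)*i.

The rational part is single-valued and drops out of the difference; each branch term changes only by its own monodromy.
(-13/14)*sqrt(1 - r/(11/9)): winding -1 is odd, the square root flips sign, contributing -2*(-13/14)*sqrt(1 - (-11/8)/(11/9)) = -2*(-13/14)*sqrt(17/8) = (13/28)*sqrt(34).
(9/13)*log(1 - r/(9/5)): each positive loop around 9/5 adds 2*pi*i to the log, so winding +1 contributes (9/13)*(1)*2*pi*i = (18/13)*pi*i.
Summing the contributions at r = -11/8 gives ((13/28)*sqrt(34)) + ((18/13)*pi)*i.


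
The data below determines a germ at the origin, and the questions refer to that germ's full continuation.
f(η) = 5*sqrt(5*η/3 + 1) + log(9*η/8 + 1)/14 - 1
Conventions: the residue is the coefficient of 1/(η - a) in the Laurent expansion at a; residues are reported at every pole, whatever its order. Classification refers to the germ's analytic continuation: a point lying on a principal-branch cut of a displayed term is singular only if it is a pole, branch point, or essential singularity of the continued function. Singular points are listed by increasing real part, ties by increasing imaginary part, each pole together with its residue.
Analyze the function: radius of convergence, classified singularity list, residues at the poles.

Branch term (5)*sqrt(1 - η/(-3/5)): its argument vanishes at η = -3/5, a square-root branch point, modulus 3/5.
Branch term (1/14)*log(1 - η/(-8/9)): its argument vanishes at η = -8/9, a logarithmic branch point, modulus 8/9.
The radius of convergence is the smallest modulus among the singular points: 3/5.
List the singular points by increasing real part (a conjugate pair: the negative imaginary part first).

Radius of convergence at 0: 3/5.
At -8/9: a logarithmic branch point.
At -3/5: an algebraic (square-root) branch point.
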